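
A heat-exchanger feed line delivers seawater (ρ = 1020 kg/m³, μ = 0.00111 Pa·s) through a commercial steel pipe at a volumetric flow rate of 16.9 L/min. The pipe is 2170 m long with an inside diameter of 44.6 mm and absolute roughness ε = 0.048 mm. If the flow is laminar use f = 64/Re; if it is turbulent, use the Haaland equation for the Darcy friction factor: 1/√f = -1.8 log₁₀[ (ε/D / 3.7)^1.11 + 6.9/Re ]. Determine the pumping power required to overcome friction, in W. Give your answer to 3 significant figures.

P ≈ 7.91 W

Q = 16.9 L/min = 16.9/60000 = 0.0002817 m³/s.
Cross-sectional area A = πD²/4 = π(0.0446)²/4 = 0.001562 m²; mean velocity V = Q/A = 0.0002817/0.001562 = 0.1803 m/s.
Reynolds number Re = ρVD/μ = 1020 · 0.1803 · 0.0446 / 0.00111 = 7389.
Re > 4000 → turbulent. Relative roughness ε/D = 4.8e-05/0.0446 = 0.00108. Haaland: 1/√f = -1.8 log₁₀[(0.00108/3.7)^1.11 + 6.9/7389] = -1.8 log₁₀[0.000119 + 0.000934] = 5.36, so f = 0.03481.
Darcy-Weisbach: ΔP = f(L/D)(ρV²/2) = 0.03481·(2170/0.0446)·(1020·0.1803²/2) = 0.03481·4.865e+04·16.58 = 2.808e+04 Pa.
Pumping power P = QΔP = 0.0002817·2.808e+04 = 7.908 W = 7.91 W.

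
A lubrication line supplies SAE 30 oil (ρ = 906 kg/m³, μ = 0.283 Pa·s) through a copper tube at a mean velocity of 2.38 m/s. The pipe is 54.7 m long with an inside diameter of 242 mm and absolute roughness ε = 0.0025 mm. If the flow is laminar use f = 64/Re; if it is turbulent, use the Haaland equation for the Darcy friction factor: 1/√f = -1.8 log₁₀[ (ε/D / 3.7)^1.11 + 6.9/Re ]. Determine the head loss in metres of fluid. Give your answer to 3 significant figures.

Reynolds number Re = ρVD/μ = 906 · 2.38 · 0.242 / 0.283 = 1844.
Re < 2300 → laminar flow, so f = 64/Re = 64/1844 = 0.03471 (the turbulent correlation is not needed).
Darcy-Weisbach: ΔP = f(L/D)(ρV²/2) = 0.03471·(54.7/0.242)·(906·2.38²/2) = 0.03471·226·2566 = 2.013e+04 Pa.
Head loss h_f = ΔP/(ρg) = 2.013e+04/(906·9.81) = 2.27 m.

h_f ≈ 2.27 m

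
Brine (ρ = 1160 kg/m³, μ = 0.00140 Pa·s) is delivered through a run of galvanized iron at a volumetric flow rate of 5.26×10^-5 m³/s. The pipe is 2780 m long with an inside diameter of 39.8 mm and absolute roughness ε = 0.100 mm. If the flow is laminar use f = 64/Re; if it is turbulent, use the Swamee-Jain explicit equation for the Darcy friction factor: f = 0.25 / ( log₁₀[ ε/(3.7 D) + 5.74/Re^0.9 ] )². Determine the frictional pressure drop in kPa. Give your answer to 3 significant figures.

Cross-sectional area A = πD²/4 = π(0.0398)²/4 = 0.001244 m²; mean velocity V = Q/A = 5.26e-05/0.001244 = 0.04228 m/s.
Reynolds number Re = ρVD/μ = 1160 · 0.04228 · 0.0398 / 0.0014 = 1394.
Re < 2300 → laminar flow, so f = 64/Re = 64/1394 = 0.0459 (the turbulent correlation is not needed).
Darcy-Weisbach: ΔP = f(L/D)(ρV²/2) = 0.0459·(2780/0.0398)·(1160·0.04228²/2) = 0.0459·6.985e+04·1.037 = 3324 Pa.
ΔP = 3324 Pa = 3.32 kPa.

ΔP ≈ 3.32 kPa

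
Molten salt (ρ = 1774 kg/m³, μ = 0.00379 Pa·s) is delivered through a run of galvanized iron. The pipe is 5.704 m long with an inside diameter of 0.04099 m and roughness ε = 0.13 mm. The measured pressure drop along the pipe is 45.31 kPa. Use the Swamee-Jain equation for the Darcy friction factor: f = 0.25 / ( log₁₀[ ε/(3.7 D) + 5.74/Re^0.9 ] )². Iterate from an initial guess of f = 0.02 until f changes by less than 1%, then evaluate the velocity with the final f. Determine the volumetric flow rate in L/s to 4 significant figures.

Q ≈ 4.724 L/s

Rearranging Darcy-Weisbach: V = √(2·ΔP·D/(f·L·ρ)). With ε/D = 0.00013/0.04099 = 0.00317, iterate starting from f = 0.02:
  f = 0.02 → V = √(2·4.531e+04·0.04099/(0.02·5.704·1774)) = 4.284 m/s; Re = ρVD/μ = 8.22e+04; f → 0.02836
  f = 0.02836 → V = 3.598 m/s; Re = 6.903e+04; f → 0.02864
Converged (Δf/f < 1%). With the final f = 0.02864: V = √(2·4.531e+04·0.04099/(0.02864·5.704·1774)) = 3.58 m/s.
Q = V·A = 3.58·(π/4·0.04099²) = 0.004724 m³/s = 4.724 L/s.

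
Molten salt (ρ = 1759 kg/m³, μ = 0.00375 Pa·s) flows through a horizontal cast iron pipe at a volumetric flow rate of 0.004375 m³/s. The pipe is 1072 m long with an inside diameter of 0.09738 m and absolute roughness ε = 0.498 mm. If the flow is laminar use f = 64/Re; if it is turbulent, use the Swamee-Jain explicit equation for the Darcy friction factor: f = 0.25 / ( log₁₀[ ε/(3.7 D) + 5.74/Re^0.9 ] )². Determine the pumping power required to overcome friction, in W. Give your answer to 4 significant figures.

Cross-sectional area A = πD²/4 = π(0.09738)²/4 = 0.007448 m²; mean velocity V = Q/A = 0.004375/0.007448 = 0.5874 m/s.
Reynolds number Re = ρVD/μ = 1759 · 0.5874 · 0.09738 / 0.00375 = 2.683e+04.
Re > 4000 → turbulent. Relative roughness ε/D = 0.000498/0.09738 = 0.00511. Swamee-Jain: f = 0.25/(log₁₀[0.00511/3.7 + 5.74/2.683e+04^0.9])² = 0.25/(log₁₀[0.00138 + 0.000593])² = 0.25/(-2.704)² = 0.03418.
Darcy-Weisbach: ΔP = f(L/D)(ρV²/2) = 0.03418·(1072/0.09738)·(1759·0.5874²/2) = 0.03418·1.101e+04·303.5 = 1.142e+05 Pa.
Pumping power P = QΔP = 0.004375·1.142e+05 = 499.62 W = 499.6 W.

P ≈ 499.6 W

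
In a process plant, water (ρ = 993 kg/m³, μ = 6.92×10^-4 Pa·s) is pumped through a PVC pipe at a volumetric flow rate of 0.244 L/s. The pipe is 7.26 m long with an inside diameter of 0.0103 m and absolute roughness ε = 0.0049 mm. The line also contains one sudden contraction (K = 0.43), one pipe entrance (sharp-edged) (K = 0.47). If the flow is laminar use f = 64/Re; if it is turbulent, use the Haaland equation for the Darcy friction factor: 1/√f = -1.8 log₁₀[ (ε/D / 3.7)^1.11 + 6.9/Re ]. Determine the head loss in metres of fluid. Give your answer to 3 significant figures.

Q = 0.244 L/s = 0.244/1000 = 0.000244 m³/s.
Cross-sectional area A = πD²/4 = π(0.0103)²/4 = 8.332e-05 m²; mean velocity V = Q/A = 0.000244/8.332e-05 = 2.928 m/s.
Reynolds number Re = ρVD/μ = 993 · 2.928 · 0.0103 / 0.000692 = 4.328e+04.
Re > 4000 → turbulent. Relative roughness ε/D = 4.9e-06/0.0103 = 0.000476. Haaland: 1/√f = -1.8 log₁₀[(0.000476/3.7)^1.11 + 6.9/4.328e+04] = -1.8 log₁₀[4.8e-05 + 0.000159] = 6.63, so f = 0.02275.
Total minor-loss coefficient ΣK = 1·0.43 + 1·0.47 = 0.9.
ΔP = [f·L/D + ΣK]·(ρV²/2) = [0.02275·7.26/0.0103 + 0.9]·(993·2.928²/2) = [16.04 + 0.9]·4258 = 7.211e+04 Pa.
Head loss h_f = ΔP/(ρg) = 7.211e+04/(993·9.81) = 7.40 m.

h_f ≈ 7.40 m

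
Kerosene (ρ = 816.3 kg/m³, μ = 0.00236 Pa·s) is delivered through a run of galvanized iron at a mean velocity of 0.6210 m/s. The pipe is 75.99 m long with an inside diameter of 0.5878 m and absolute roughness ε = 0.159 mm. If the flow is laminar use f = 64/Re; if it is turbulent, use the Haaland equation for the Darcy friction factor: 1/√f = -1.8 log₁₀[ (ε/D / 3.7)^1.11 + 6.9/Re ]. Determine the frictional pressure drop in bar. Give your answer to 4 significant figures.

Reynolds number Re = ρVD/μ = 816.3 · 0.621 · 0.5878 / 0.00236 = 1.263e+05.
Re > 4000 → turbulent. Relative roughness ε/D = 0.000159/0.5878 = 0.000271. Haaland: 1/√f = -1.8 log₁₀[(0.000271/3.7)^1.11 + 6.9/1.263e+05] = -1.8 log₁₀[2.56e-05 + 5.46e-05] = 7.372, so f = 0.0184.
Darcy-Weisbach: ΔP = f(L/D)(ρV²/2) = 0.0184·(75.99/0.5878)·(816.3·0.621²/2) = 0.0184·129.3·157.4 = 374.5 Pa.
ΔP = 374.5 Pa = 0.003745 bar.

ΔP ≈ 0.003745 bar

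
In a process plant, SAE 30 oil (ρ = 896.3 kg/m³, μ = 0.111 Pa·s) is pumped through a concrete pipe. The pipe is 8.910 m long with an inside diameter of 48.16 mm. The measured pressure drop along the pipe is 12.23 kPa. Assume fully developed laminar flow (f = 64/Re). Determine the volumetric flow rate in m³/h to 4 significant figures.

Q ≈ 5.878 m³/h

For laminar flow, f = 64/Re with Re = ρVD/μ, so Darcy-Weisbach reduces to ΔP = 32μLV/D². Solving for V: V = ΔP·D²/(32μL) = 1.223e+04·(0.04816)²/(32·0.111·8.91) = 0.8963 m/s.
Check: Re = ρVD/μ = 896.3·0.8963·0.04816/0.111 = 348.6 < 2300, so the laminar assumption holds.
Q = V·A = 0.8963·(π/4·0.04816²) = 0.001633 m³/s = 5.878 m³/h.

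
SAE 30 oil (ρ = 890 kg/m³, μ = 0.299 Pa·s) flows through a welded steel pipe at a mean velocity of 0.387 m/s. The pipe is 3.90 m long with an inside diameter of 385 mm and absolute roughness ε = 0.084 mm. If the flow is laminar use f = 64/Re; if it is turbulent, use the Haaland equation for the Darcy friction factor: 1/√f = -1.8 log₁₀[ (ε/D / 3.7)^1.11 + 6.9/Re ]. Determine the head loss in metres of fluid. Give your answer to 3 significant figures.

h_f ≈ 0.0112 m

Reynolds number Re = ρVD/μ = 890 · 0.387 · 0.385 / 0.299 = 443.5.
Re < 2300 → laminar flow, so f = 64/Re = 64/443.5 = 0.1443 (the turbulent correlation is not needed).
Darcy-Weisbach: ΔP = f(L/D)(ρV²/2) = 0.1443·(3.9/0.385)·(890·0.387²/2) = 0.1443·10.13·66.65 = 97.43 Pa.
Head loss h_f = ΔP/(ρg) = 97.43/(890·9.81) = 0.0112 m.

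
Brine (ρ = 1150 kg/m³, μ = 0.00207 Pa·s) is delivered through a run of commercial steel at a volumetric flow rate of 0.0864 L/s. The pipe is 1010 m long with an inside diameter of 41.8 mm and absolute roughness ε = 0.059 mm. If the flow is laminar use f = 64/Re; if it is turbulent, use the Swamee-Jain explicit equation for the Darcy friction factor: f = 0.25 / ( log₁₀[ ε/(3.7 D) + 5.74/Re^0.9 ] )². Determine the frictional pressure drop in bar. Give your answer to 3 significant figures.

Q = 0.0864 L/s = 0.0864/1000 = 8.64e-05 m³/s.
Cross-sectional area A = πD²/4 = π(0.0418)²/4 = 0.001372 m²; mean velocity V = Q/A = 8.64e-05/0.001372 = 0.06296 m/s.
Reynolds number Re = ρVD/μ = 1150 · 0.06296 · 0.0418 / 0.00207 = 1462.
Re < 2300 → laminar flow, so f = 64/Re = 64/1462 = 0.04377 (the turbulent correlation is not needed).
Darcy-Weisbach: ΔP = f(L/D)(ρV²/2) = 0.04377·(1010/0.0418)·(1150·0.06296²/2) = 0.04377·2.416e+04·2.279 = 2411 Pa.
ΔP = 2411 Pa = 0.0241 bar.

ΔP ≈ 0.0241 bar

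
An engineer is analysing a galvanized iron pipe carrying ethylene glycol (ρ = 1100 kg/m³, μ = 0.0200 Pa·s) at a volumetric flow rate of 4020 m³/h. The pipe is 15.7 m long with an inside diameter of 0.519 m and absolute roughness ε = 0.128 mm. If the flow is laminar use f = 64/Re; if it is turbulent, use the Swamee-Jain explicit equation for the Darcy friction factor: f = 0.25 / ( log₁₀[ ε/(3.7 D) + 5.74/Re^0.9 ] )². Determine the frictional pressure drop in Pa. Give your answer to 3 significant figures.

Q = 4020 m³/h = 4020/3600 = 1.117 m³/s.
Cross-sectional area A = πD²/4 = π(0.519)²/4 = 0.2116 m²; mean velocity V = Q/A = 1.117/0.2116 = 5.278 m/s.
Reynolds number Re = ρVD/μ = 1100 · 5.278 · 0.519 / 0.02 = 1.507e+05.
Re > 4000 → turbulent. Relative roughness ε/D = 0.000128/0.519 = 0.000247. Swamee-Jain: f = 0.25/(log₁₀[0.000247/3.7 + 5.74/1.507e+05^0.9])² = 0.25/(log₁₀[6.67e-05 + 0.000126])² = 0.25/(-3.716)² = 0.0181.
Darcy-Weisbach: ΔP = f(L/D)(ρV²/2) = 0.0181·(15.7/0.519)·(1100·5.278²/2) = 0.0181·30.25·1.532e+04 = 8391 Pa.

ΔP ≈ 8390 Pa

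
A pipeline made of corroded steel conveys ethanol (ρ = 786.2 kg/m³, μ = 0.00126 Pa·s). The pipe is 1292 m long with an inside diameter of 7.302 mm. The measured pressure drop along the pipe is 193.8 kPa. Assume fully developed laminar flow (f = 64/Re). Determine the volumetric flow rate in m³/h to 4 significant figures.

Q ≈ 0.02990 m³/h

For laminar flow, f = 64/Re with Re = ρVD/μ, so Darcy-Weisbach reduces to ΔP = 32μLV/D². Solving for V: V = ΔP·D²/(32μL) = 1.938e+05·(0.007302)²/(32·0.00126·1292) = 0.1984 m/s.
Check: Re = ρVD/μ = 786.2·0.1984·0.007302/0.00126 = 903.8 < 2300, so the laminar assumption holds.
Q = V·A = 0.1984·(π/4·0.007302²) = 8.307e-06 m³/s = 0.02990 m³/h.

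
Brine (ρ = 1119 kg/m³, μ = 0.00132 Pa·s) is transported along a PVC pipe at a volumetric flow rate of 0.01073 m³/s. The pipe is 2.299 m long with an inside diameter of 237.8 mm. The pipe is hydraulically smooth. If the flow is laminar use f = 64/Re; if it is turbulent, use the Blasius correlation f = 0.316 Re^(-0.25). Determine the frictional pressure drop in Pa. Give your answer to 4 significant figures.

Cross-sectional area A = πD²/4 = π(0.2378)²/4 = 0.04441 m²; mean velocity V = Q/A = 0.01073/0.04441 = 0.2416 m/s.
Reynolds number Re = ρVD/μ = 1119 · 0.2416 · 0.2378 / 0.00132 = 4.87e+04.
Re > 4000 → turbulent. Smooth-pipe (Blasius): f = 0.316 Re^(-0.25) = 0.316/(4.87e+04)^0.25 = 0.02127.
Darcy-Weisbach: ΔP = f(L/D)(ρV²/2) = 0.02127·(2.299/0.2378)·(1119·0.2416²/2) = 0.02127·9.668·32.66 = 6.716 Pa.

ΔP ≈ 6.716 Pa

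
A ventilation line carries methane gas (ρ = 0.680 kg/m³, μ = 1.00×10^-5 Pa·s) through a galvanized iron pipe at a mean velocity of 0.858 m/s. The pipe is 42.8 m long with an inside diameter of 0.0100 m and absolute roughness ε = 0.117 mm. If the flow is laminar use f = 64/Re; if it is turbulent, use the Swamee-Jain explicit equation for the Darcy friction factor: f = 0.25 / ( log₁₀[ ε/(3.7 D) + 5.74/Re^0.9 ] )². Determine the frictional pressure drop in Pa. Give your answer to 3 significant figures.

ΔP ≈ 118 Pa

Reynolds number Re = ρVD/μ = 0.68 · 0.858 · 0.01 / 1e-05 = 583.4.
Re < 2300 → laminar flow, so f = 64/Re = 64/583.4 = 0.1097 (the turbulent correlation is not needed).
Darcy-Weisbach: ΔP = f(L/D)(ρV²/2) = 0.1097·(42.8/0.01)·(0.68·0.858²/2) = 0.1097·4280·0.2503 = 117.5 Pa.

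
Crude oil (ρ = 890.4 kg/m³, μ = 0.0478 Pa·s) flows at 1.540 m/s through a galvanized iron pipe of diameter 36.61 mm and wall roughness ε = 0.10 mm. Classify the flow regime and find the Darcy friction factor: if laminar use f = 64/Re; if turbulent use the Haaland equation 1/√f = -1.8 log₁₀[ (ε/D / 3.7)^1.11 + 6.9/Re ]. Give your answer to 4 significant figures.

f ≈ 0.06094

Re = ρVD/μ = 890.4·1.54·0.03661/0.0478 = 1050.
Re < 2300 → laminar, so f = 64/Re = 0.06094 (roughness is irrelevant in laminar flow).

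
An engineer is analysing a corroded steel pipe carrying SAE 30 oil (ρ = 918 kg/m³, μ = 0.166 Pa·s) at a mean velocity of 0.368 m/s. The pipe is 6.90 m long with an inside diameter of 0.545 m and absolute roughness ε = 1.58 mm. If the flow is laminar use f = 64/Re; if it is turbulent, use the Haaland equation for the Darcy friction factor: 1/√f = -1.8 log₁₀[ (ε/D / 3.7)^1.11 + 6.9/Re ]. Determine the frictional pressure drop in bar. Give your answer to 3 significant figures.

Reynolds number Re = ρVD/μ = 918 · 0.368 · 0.545 / 0.166 = 1109.
Re < 2300 → laminar flow, so f = 64/Re = 64/1109 = 0.0577 (the turbulent correlation is not needed).
Darcy-Weisbach: ΔP = f(L/D)(ρV²/2) = 0.0577·(6.9/0.545)·(918·0.368²/2) = 0.0577·12.66·62.16 = 45.41 Pa.
ΔP = 45.41 Pa = 4.54×10^-4 bar.

ΔP ≈ 4.54×10^-4 bar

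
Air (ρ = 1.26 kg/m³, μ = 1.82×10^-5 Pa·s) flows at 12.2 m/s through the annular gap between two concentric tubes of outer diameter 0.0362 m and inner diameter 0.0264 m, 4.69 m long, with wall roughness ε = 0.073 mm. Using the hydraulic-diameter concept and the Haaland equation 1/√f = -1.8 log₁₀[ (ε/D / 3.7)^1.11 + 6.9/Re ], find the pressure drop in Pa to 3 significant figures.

ΔP ≈ 1850 Pa

Hydraulic diameter D_h = 4A/P = D_o - D_i = 0.0362 - 0.0264 = 0.0098 m.
Re = ρVD_h/μ = 1.26·12.2·0.0098/1.82e-05 = 8277.
ε/D_h = 7.3e-05/0.0098 = 0.00745; Haaland gives 1/√f = -1.8 log₁₀[0.00102+0.000834] = 4.919, so f = 0.04133.
ΔP = f(L/D_h)(ρV²/2) = 0.04133·4.69/0.0098·93.77 = 1855 Pa.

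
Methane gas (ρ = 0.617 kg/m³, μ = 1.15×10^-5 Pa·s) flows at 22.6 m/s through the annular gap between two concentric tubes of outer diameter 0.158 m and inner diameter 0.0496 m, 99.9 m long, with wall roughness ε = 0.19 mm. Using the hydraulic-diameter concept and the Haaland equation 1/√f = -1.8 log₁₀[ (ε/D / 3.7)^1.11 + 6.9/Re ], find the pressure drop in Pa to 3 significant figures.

ΔP ≈ 3480 Pa

Hydraulic diameter D_h = 4A/P = D_o - D_i = 0.158 - 0.0496 = 0.1084 m.
Re = ρVD_h/μ = 0.617·22.6·0.1084/1.15e-05 = 1.314e+05.
ε/D_h = 0.00019/0.1084 = 0.00175; Haaland gives 1/√f = -1.8 log₁₀[0.000204+5.25e-05] = 6.463, so f = 0.02394.
ΔP = f(L/D_h)(ρV²/2) = 0.02394·99.9/0.1084·157.6 = 3476 Pa.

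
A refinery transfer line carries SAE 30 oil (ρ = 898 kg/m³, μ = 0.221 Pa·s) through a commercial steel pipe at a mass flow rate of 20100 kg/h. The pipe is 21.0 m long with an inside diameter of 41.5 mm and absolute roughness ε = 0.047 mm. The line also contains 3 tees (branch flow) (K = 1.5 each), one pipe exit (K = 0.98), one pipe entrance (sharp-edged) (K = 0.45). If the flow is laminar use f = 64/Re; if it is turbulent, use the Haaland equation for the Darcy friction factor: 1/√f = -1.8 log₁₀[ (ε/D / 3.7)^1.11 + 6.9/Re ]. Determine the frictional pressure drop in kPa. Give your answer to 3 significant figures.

ΔP ≈ 453 kPa

ṁ = 20100 kg/h = 20100/3600 = 5.583 kg/s.
A = πD²/4 = π(0.0415)²/4 = 0.001353 m²; mean velocity V = ṁ/(ρA) = 5.583/(898 · 0.001353) = 4.597 m/s.
Reynolds number Re = ρVD/μ = 898 · 4.597 · 0.0415 / 0.221 = 775.1.
Re < 2300 → laminar flow, so f = 64/Re = 64/775.1 = 0.08257 (the turbulent correlation is not needed).
Total minor-loss coefficient ΣK = 3·1.5 + 1·0.98 + 1·0.45 = 5.93.
ΔP = [f·L/D + ΣK]·(ρV²/2) = [0.08257·21/0.0415 + 5.93]·(898·4.597²/2) = [41.78 + 5.93]·9487 = 4.526e+05 Pa.
ΔP = 4.526e+05 Pa = 453 kPa.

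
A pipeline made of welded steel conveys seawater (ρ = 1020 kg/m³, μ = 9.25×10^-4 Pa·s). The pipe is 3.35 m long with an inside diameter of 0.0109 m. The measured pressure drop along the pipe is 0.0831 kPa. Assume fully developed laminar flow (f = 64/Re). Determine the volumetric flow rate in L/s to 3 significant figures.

Q ≈ 0.00929 L/s

For laminar flow, f = 64/Re with Re = ρVD/μ, so Darcy-Weisbach reduces to ΔP = 32μLV/D². Solving for V: V = ΔP·D²/(32μL) = 83.1·(0.0109)²/(32·0.000925·3.35) = 0.09957 m/s.
Check: Re = ρVD/μ = 1020·0.09957·0.0109/0.000925 = 1197 < 2300, so the laminar assumption holds.
Q = V·A = 0.09957·(π/4·0.0109²) = 9.291e-06 m³/s = 0.00929 L/s.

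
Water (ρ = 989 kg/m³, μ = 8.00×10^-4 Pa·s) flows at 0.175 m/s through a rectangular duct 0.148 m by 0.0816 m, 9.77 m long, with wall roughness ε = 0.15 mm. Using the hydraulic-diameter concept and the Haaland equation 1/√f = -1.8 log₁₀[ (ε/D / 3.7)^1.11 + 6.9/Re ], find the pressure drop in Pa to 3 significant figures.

Hydraulic diameter D_h = 4A/P = 4·(0.148·0.0816)/(2·(0.148+0.0816)) = 0.04831/0.4592 = 0.1052 m.
Re = ρVD_h/μ = 989·0.175·0.1052/0.0008 = 2.276e+04.
ε/D_h = 0.00015/0.1052 = 0.00143; Haaland gives 1/√f = -1.8 log₁₀[0.000162+0.000303] = 5.998, so f = 0.0278.
ΔP = f(L/D_h)(ρV²/2) = 0.0278·9.77/0.1052·15.14 = 39.1 Pa.

ΔP ≈ 39.1 Pa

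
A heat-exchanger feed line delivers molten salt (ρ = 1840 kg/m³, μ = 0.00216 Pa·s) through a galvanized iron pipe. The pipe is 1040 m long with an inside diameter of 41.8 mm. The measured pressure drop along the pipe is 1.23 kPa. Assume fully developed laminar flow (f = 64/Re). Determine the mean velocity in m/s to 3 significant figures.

V ≈ 0.0299 m/s

For laminar flow, f = 64/Re with Re = ρVD/μ, so Darcy-Weisbach reduces to ΔP = 32μLV/D². Solving for V: V = ΔP·D²/(32μL) = 1230·(0.0418)²/(32·0.00216·1040) = 0.0299 m/s.
Check: Re = ρVD/μ = 1840·0.0299·0.0418/0.00216 = 1065 < 2300, so the laminar assumption holds.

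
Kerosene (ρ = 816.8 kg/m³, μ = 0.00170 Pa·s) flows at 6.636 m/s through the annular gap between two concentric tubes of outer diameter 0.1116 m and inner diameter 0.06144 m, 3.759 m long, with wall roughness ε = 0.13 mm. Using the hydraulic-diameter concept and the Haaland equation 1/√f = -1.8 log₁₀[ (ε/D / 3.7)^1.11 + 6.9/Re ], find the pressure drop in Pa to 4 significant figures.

Hydraulic diameter D_h = 4A/P = D_o - D_i = 0.1116 - 0.06144 = 0.05016 m.
Re = ρVD_h/μ = 816.8·6.636·0.05016/0.0017 = 1.599e+05.
ε/D_h = 0.00013/0.05016 = 0.00259; Haaland gives 1/√f = -1.8 log₁₀[0.000315+4.31e-05] = 6.203, so f = 0.02599.
ΔP = f(L/D_h)(ρV²/2) = 0.02599·3.759/0.05016·1.798e+04 = 3.503e+04 Pa.

ΔP ≈ 35030 Pa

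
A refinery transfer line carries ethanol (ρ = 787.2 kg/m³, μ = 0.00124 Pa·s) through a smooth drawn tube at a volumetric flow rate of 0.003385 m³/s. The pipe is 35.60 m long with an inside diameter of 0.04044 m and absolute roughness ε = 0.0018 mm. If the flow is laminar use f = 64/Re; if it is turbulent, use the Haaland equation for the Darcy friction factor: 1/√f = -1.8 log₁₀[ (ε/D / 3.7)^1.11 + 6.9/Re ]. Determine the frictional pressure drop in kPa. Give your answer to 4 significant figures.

Cross-sectional area A = πD²/4 = π(0.04044)²/4 = 0.001284 m²; mean velocity V = Q/A = 0.003385/0.001284 = 2.635 m/s.
Reynolds number Re = ρVD/μ = 787.2 · 2.635 · 0.04044 / 0.00124 = 6.766e+04.
Re > 4000 → turbulent. Relative roughness ε/D = 1.8e-06/0.04044 = 4.45e-05. Haaland: 1/√f = -1.8 log₁₀[(4.45e-05/3.7)^1.11 + 6.9/6.766e+04] = -1.8 log₁₀[3.46e-06 + 0.000102] = 7.159, so f = 0.01951.
Darcy-Weisbach: ΔP = f(L/D)(ρV²/2) = 0.01951·(35.6/0.04044)·(787.2·2.635²/2) = 0.01951·880.3·2734 = 4.696e+04 Pa.
ΔP = 4.696e+04 Pa = 46.96 kPa.

ΔP ≈ 46.96 kPa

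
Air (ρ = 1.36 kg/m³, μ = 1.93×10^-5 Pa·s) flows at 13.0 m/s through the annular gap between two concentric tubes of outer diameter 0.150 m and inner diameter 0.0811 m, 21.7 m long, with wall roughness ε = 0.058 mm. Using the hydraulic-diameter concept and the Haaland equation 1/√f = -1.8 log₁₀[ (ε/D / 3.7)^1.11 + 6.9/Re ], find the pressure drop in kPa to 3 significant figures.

Hydraulic diameter D_h = 4A/P = D_o - D_i = 0.15 - 0.0811 = 0.0689 m.
Re = ρVD_h/μ = 1.36·13·0.0689/1.93e-05 = 6.312e+04.
ε/D_h = 5.8e-05/0.0689 = 0.000842; Haaland gives 1/√f = -1.8 log₁₀[9.04e-05+0.000109] = 6.659, so f = 0.02255.
ΔP = f(L/D_h)(ρV²/2) = 0.02255·21.7/0.0689·114.9 = 816.2 Pa.
ΔP = 0.816 kPa.

ΔP ≈ 0.816 kPa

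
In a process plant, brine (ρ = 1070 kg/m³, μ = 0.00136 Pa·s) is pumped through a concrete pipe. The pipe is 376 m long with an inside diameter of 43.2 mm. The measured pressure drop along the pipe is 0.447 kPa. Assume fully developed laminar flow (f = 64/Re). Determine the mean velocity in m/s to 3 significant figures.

V ≈ 0.0510 m/s

For laminar flow, f = 64/Re with Re = ρVD/μ, so Darcy-Weisbach reduces to ΔP = 32μLV/D². Solving for V: V = ΔP·D²/(32μL) = 447·(0.0432)²/(32·0.00136·376) = 0.05098 m/s.
Check: Re = ρVD/μ = 1070·0.05098·0.0432/0.00136 = 1733 < 2300, so the laminar assumption holds.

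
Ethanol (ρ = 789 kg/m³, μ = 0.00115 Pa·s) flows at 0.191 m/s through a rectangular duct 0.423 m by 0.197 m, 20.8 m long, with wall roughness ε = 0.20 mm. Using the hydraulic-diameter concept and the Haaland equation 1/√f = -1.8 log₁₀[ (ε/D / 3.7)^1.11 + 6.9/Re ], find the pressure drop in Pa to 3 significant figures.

Hydraulic diameter D_h = 4A/P = 4·(0.423·0.197)/(2·(0.423+0.197)) = 0.3333/1.24 = 0.2688 m.
Re = ρVD_h/μ = 789·0.191·0.2688/0.00115 = 3.523e+04.
ε/D_h = 0.0002/0.2688 = 0.000744; Haaland gives 1/√f = -1.8 log₁₀[7.88e-05+0.000196] = 6.41, so f = 0.02434.
ΔP = f(L/D_h)(ρV²/2) = 0.02434·20.8/0.2688·14.39 = 27.1 Pa.

ΔP ≈ 27.1 Pa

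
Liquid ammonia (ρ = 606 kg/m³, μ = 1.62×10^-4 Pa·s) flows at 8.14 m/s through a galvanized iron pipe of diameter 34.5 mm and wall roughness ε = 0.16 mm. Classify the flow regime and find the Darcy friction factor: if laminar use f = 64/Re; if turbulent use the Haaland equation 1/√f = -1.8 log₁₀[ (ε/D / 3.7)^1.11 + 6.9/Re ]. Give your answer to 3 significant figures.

f ≈ 0.0298

Re = ρVD/μ = 606·8.14·0.0345/0.000162 = 1.051e+06.
Re > 4000 → turbulent. ε/D = 0.00016/0.0345 = 0.00464; Haaland: 1/√f = -1.8 log₁₀[0.000601 + 6.57e-06] = 5.79, so f = 0.02983.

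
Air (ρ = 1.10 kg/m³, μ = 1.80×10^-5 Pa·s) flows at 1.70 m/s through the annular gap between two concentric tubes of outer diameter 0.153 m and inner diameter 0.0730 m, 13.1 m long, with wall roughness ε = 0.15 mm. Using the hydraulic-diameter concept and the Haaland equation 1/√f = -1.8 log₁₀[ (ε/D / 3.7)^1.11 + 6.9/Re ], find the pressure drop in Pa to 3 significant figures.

Hydraulic diameter D_h = 4A/P = D_o - D_i = 0.153 - 0.073 = 0.08 m.
Re = ρVD_h/μ = 1.1·1.7·0.08/1.8e-05 = 8311.
ε/D_h = 0.00015/0.08 = 0.00187; Haaland gives 1/√f = -1.8 log₁₀[0.00022+0.00083] = 5.362, so f = 0.03478.
ΔP = f(L/D_h)(ρV²/2) = 0.03478·13.1/0.08·1.59 = 9.054 Pa.

ΔP ≈ 9.05 Pa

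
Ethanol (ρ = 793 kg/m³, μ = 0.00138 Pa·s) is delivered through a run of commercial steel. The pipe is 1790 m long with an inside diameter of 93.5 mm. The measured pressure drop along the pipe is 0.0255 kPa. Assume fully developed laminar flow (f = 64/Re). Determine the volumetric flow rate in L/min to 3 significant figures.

Q ≈ 1.16 L/min

For laminar flow, f = 64/Re with Re = ρVD/μ, so Darcy-Weisbach reduces to ΔP = 32μLV/D². Solving for V: V = ΔP·D²/(32μL) = 25.5·(0.0935)²/(32·0.00138·1790) = 0.00282 m/s.
Check: Re = ρVD/μ = 793·0.00282·0.0935/0.00138 = 151.5 < 2300, so the laminar assumption holds.
Q = V·A = 0.00282·(π/4·0.0935²) = 1.936e-05 m³/s = 1.16 L/min.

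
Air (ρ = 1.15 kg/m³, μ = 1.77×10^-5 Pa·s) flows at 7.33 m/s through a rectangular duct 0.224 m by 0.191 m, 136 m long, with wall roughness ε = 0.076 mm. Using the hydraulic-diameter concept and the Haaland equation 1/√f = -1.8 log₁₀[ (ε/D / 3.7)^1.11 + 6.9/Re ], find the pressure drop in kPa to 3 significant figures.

ΔP ≈ 0.398 kPa

Hydraulic diameter D_h = 4A/P = 4·(0.224·0.191)/(2·(0.224+0.191)) = 0.1711/0.83 = 0.2062 m.
Re = ρVD_h/μ = 1.15·7.33·0.2062/1.77e-05 = 9.82e+04.
ε/D_h = 7.6e-05/0.2062 = 0.000369; Haaland gives 1/√f = -1.8 log₁₀[3.62e-05+7.03e-05] = 7.151, so f = 0.01955.
ΔP = f(L/D_h)(ρV²/2) = 0.01955·136/0.2062·30.89 = 398.5 Pa.
ΔP = 0.398 kPa.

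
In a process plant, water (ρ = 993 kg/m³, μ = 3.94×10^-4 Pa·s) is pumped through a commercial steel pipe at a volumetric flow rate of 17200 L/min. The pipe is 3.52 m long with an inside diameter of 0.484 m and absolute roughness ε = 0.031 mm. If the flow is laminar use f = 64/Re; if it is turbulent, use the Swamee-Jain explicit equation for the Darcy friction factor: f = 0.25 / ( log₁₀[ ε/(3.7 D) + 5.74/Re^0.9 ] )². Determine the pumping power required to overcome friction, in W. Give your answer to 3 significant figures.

P ≈ 30.7 W

Q = 17200 L/min = 17200/60000 = 0.2867 m³/s.
Cross-sectional area A = πD²/4 = π(0.484)²/4 = 0.184 m²; mean velocity V = Q/A = 0.2867/0.184 = 1.558 m/s.
Reynolds number Re = ρVD/μ = 993 · 1.558 · 0.484 / 0.000394 = 1.901e+06.
Re > 4000 → turbulent. Relative roughness ε/D = 3.1e-05/0.484 = 6.4e-05. Swamee-Jain: f = 0.25/(log₁₀[6.4e-05/3.7 + 5.74/1.901e+06^0.9])² = 0.25/(log₁₀[1.73e-05 + 1.28e-05])² = 0.25/(-4.521)² = 0.01223.
Darcy-Weisbach: ΔP = f(L/D)(ρV²/2) = 0.01223·(3.52/0.484)·(993·1.558²/2) = 0.01223·7.273·1205 = 107.2 Pa.
Pumping power P = QΔP = 0.2867·107.2 = 30.74 W = 30.7 W.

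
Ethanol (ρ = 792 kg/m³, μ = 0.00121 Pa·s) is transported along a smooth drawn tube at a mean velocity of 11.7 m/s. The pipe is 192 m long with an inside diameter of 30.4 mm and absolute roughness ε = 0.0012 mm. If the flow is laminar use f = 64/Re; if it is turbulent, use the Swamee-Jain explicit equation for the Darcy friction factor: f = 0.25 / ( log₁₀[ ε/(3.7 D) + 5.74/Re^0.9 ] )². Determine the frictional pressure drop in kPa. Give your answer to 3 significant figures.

ΔP ≈ 5300 kPa

Reynolds number Re = ρVD/μ = 792 · 11.7 · 0.0304 / 0.00121 = 2.328e+05.
Re > 4000 → turbulent. Relative roughness ε/D = 1.2e-06/0.0304 = 3.95e-05. Swamee-Jain: f = 0.25/(log₁₀[3.95e-05/3.7 + 5.74/2.328e+05^0.9])² = 0.25/(log₁₀[1.07e-05 + 8.48e-05])² = 0.25/(-4.02)² = 0.01547.
Darcy-Weisbach: ΔP = f(L/D)(ρV²/2) = 0.01547·(192/0.0304)·(792·11.7²/2) = 0.01547·6316·5.421e+04 = 5.297e+06 Pa.
ΔP = 5.297e+06 Pa = 5300 kPa.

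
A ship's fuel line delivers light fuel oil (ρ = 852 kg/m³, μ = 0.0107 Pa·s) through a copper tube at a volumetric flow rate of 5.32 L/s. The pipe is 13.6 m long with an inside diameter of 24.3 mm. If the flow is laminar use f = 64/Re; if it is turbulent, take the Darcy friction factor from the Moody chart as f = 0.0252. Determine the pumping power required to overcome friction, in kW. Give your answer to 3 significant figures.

P ≈ 4.21 kW

Q = 5.32 L/s = 5.32/1000 = 0.00532 m³/s.
Cross-sectional area A = πD²/4 = π(0.0243)²/4 = 0.0004638 m²; mean velocity V = Q/A = 0.00532/0.0004638 = 11.47 m/s.
Reynolds number Re = ρVD/μ = 852 · 11.47 · 0.0243 / 0.0107 = 2.22e+04.
Re > 4000 → turbulent; use the Moody-chart value f = 0.0252.
Darcy-Weisbach: ΔP = f(L/D)(ρV²/2) = 0.0252·(13.6/0.0243)·(852·11.47²/2) = 0.0252·559.7·5.606e+04 = 7.906e+05 Pa.
Pumping power P = QΔP = 0.00532·7.906e+05 = 4206 W = 4.21 kW.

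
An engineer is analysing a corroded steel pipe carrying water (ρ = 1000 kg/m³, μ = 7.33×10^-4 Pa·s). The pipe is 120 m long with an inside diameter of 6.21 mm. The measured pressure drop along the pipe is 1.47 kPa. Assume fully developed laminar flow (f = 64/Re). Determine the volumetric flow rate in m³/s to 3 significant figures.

Q ≈ 6.10×10^-7 m³/s

For laminar flow, f = 64/Re with Re = ρVD/μ, so Darcy-Weisbach reduces to ΔP = 32μLV/D². Solving for V: V = ΔP·D²/(32μL) = 1470·(0.00621)²/(32·0.000733·120) = 0.02014 m/s.
Check: Re = ρVD/μ = 1000·0.02014·0.00621/0.000733 = 170.6 < 2300, so the laminar assumption holds.
Q = V·A = 0.02014·(π/4·0.00621²) = 6.1e-07 m³/s = 6.10×10^-7 m³/s.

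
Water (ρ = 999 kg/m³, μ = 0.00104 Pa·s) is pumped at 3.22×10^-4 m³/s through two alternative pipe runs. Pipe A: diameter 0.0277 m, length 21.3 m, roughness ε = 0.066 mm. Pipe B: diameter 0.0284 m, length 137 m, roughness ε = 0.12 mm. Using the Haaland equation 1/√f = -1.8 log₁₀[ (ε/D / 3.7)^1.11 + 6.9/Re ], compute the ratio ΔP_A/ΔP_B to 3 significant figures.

Pipe A: V = Q/A = 0.000322/0.0006026 = 0.5343 m/s; Re = 1.422e+04; ε/D = 0.00238; Haaland → f = 0.03187; ΔP_A = f(L/D)(ρV²/2) = 3494 Pa.
Pipe B: V = Q/A = 0.000322/0.0006335 = 0.5083 m/s; Re = 1.387e+04; ε/D = 0.00423; Haaland → f = 0.03468; ΔP_B = f(L/D)(ρV²/2) = 2.159e+04 Pa.
ΔP_A/ΔP_B = 3494/2.159e+04 = 0.162.

ΔP_A/ΔP_B ≈ 0.162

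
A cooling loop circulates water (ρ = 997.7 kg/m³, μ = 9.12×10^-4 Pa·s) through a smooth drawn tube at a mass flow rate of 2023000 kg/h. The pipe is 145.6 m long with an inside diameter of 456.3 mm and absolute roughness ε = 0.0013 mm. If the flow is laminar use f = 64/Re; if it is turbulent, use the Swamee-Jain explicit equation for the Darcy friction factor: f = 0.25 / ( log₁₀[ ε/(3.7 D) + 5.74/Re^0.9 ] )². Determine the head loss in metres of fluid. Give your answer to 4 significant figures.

h_f ≈ 2.068 m

ṁ = 2023000 kg/h = 2023000/3600 = 561.9 kg/s.
A = πD²/4 = π(0.4563)²/4 = 0.1635 m²; mean velocity V = ṁ/(ρA) = 561.9/(997.7 · 0.1635) = 3.444 m/s.
Reynolds number Re = ρVD/μ = 997.7 · 3.444 · 0.4563 / 0.000912 = 1.719e+06.
Re > 4000 → turbulent. Relative roughness ε/D = 1.3e-06/0.4563 = 2.85e-06. Swamee-Jain: f = 0.25/(log₁₀[2.85e-06/3.7 + 5.74/1.719e+06^0.9])² = 0.25/(log₁₀[7.7e-07 + 1.4e-05])² = 0.25/(-4.83)² = 0.01072.
Darcy-Weisbach: ΔP = f(L/D)(ρV²/2) = 0.01072·(145.6/0.4563)·(997.7·3.444²/2) = 0.01072·319.1·5918 = 2.024e+04 Pa.
Head loss h_f = ΔP/(ρg) = 2.024e+04/(997.7·9.81) = 2.068 m.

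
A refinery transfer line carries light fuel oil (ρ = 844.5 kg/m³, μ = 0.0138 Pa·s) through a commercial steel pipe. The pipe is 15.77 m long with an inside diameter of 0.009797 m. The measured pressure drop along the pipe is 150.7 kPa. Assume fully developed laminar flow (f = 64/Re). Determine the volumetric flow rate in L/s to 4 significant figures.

Q ≈ 0.1566 L/s

For laminar flow, f = 64/Re with Re = ρVD/μ, so Darcy-Weisbach reduces to ΔP = 32μLV/D². Solving for V: V = ΔP·D²/(32μL) = 1.507e+05·(0.009797)²/(32·0.0138·15.77) = 2.077 m/s.
Check: Re = ρVD/μ = 844.5·2.077·0.009797/0.0138 = 1245 < 2300, so the laminar assumption holds.
Q = V·A = 2.077·(π/4·0.009797²) = 0.0001566 m³/s = 0.1566 L/s.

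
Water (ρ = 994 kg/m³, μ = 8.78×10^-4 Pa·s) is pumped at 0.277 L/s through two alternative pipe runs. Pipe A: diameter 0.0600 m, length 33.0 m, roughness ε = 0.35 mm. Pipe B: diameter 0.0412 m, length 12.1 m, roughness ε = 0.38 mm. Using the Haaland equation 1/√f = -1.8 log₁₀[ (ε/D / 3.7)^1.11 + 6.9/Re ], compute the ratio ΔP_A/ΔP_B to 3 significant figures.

Pipe A: V = Q/A = 0.000277/0.002827 = 0.09797 m/s; Re = 6655; ε/D = 0.00583; Haaland → f = 0.04106; ΔP_A = f(L/D)(ρV²/2) = 107.7 Pa.
Pipe B: V = Q/A = 0.000277/0.001333 = 0.2078 m/s; Re = 9691; ε/D = 0.00922; Haaland → f = 0.04238; ΔP_B = f(L/D)(ρV²/2) = 267 Pa.
ΔP_A/ΔP_B = 107.7/267 = 0.403.

ΔP_A/ΔP_B ≈ 0.403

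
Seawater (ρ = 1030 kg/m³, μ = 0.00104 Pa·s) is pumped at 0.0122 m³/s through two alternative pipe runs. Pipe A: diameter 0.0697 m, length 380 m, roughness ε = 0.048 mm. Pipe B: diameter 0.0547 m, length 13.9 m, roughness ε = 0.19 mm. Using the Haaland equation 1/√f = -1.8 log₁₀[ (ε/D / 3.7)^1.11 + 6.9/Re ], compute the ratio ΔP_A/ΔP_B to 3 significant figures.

Pipe A: V = Q/A = 0.0122/0.003816 = 3.197 m/s; Re = 2.207e+05; ε/D = 0.000689; Haaland → f = 0.01944; ΔP_A = f(L/D)(ρV²/2) = 5.58e+05 Pa.
Pipe B: V = Q/A = 0.0122/0.00235 = 5.192 m/s; Re = 2.812e+05; ε/D = 0.00347; Haaland → f = 0.02772; ΔP_B = f(L/D)(ρV²/2) = 9.778e+04 Pa.
ΔP_A/ΔP_B = 5.58e+05/9.778e+04 = 5.71.

ΔP_A/ΔP_B ≈ 5.71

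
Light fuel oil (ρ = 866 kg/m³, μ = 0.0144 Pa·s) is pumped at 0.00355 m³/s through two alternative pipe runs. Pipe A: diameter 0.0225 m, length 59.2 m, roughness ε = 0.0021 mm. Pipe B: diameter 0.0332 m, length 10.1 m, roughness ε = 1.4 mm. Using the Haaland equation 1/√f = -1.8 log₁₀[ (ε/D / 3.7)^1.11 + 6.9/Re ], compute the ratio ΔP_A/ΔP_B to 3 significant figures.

ΔP_A/ΔP_B ≈ 17.4

Pipe A: V = Q/A = 0.00355/0.0003976 = 8.928 m/s; Re = 1.208e+04; ε/D = 9.33e-05; Haaland → f = 0.02945; ΔP_A = f(L/D)(ρV²/2) = 2.675e+06 Pa.
Pipe B: V = Q/A = 0.00355/0.0008657 = 4.101 m/s; Re = 8188; ε/D = 0.0422; Haaland → f = 0.0695; ΔP_B = f(L/D)(ρV²/2) = 1.539e+05 Pa.
ΔP_A/ΔP_B = 2.675e+06/1.539e+05 = 17.4.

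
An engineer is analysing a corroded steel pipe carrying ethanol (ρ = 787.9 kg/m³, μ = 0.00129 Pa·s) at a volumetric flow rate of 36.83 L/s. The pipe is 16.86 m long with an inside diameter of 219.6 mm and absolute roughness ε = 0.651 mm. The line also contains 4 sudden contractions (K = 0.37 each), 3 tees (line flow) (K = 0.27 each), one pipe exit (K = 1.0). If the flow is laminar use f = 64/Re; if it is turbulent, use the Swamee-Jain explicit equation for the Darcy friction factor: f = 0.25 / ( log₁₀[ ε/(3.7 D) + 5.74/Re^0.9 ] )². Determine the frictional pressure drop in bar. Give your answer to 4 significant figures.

Q = 36.83 L/s = 36.83/1000 = 0.03683 m³/s.
Cross-sectional area A = πD²/4 = π(0.2196)²/4 = 0.03788 m²; mean velocity V = Q/A = 0.03683/0.03788 = 0.9724 m/s.
Reynolds number Re = ρVD/μ = 787.9 · 0.9724 · 0.2196 / 0.00129 = 1.304e+05.
Re > 4000 → turbulent. Relative roughness ε/D = 0.000651/0.2196 = 0.00296. Swamee-Jain: f = 0.25/(log₁₀[0.00296/3.7 + 5.74/1.304e+05^0.9])² = 0.25/(log₁₀[0.000801 + 0.000143])² = 0.25/(-3.025)² = 0.02732.
Total minor-loss coefficient ΣK = 4·0.37 + 3·0.27 + 1·1 = 3.29.
ΔP = [f·L/D + ΣK]·(ρV²/2) = [0.02732·16.86/0.2196 + 3.29]·(787.9·0.9724²/2) = [2.098 + 3.29]·372.5 = 2007 Pa.
ΔP = 2007 Pa = 0.02007 bar.

ΔP ≈ 0.02007 bar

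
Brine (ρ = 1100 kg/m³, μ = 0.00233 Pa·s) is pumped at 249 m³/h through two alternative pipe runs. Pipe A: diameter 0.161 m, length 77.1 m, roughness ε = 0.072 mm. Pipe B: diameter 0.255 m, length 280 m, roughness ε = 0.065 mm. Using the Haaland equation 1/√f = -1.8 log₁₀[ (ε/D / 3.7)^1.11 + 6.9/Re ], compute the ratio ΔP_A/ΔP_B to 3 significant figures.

ΔP_A/ΔP_B ≈ 2.79

Pipe A: V = Q/A = 0.06917/0.02036 = 3.397 m/s; Re = 2.582e+05; ε/D = 0.000447; Haaland → f = 0.01796; ΔP_A = f(L/D)(ρV²/2) = 5.46e+04 Pa.
Pipe B: V = Q/A = 0.06917/0.05107 = 1.354 m/s; Re = 1.63e+05; ε/D = 0.000255; Haaland → f = 0.01768; ΔP_B = f(L/D)(ρV²/2) = 1.958e+04 Pa.
ΔP_A/ΔP_B = 5.46e+04/1.958e+04 = 2.79.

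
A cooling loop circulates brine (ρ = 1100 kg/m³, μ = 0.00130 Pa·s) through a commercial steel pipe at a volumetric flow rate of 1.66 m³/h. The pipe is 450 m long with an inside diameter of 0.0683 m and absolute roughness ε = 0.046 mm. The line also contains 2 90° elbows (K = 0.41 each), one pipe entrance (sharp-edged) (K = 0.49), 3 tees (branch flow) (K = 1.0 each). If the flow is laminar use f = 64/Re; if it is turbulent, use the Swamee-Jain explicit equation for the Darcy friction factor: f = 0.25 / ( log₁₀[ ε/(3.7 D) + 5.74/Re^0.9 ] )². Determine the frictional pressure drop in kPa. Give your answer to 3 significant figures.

ΔP ≈ 2.04 kPa

Q = 1.66 m³/h = 1.66/3600 = 0.0004611 m³/s.
Cross-sectional area A = πD²/4 = π(0.0683)²/4 = 0.003664 m²; mean velocity V = Q/A = 0.0004611/0.003664 = 0.1259 m/s.
Reynolds number Re = ρVD/μ = 1100 · 0.1259 · 0.0683 / 0.0013 = 7274.
Re > 4000 → turbulent. Relative roughness ε/D = 4.6e-05/0.0683 = 0.000673. Swamee-Jain: f = 0.25/(log₁₀[0.000673/3.7 + 5.74/7274^0.9])² = 0.25/(log₁₀[0.000182 + 0.00192])² = 0.25/(-2.677)² = 0.03488.
Total minor-loss coefficient ΣK = 2·0.41 + 1·0.49 + 3·1 = 4.31.
ΔP = [f·L/D + ΣK]·(ρV²/2) = [0.03488·450/0.0683 + 4.31]·(1100·0.1259²/2) = [229.8 + 4.31]·8.712 = 2039 Pa.
ΔP = 2039 Pa = 2.04 kPa.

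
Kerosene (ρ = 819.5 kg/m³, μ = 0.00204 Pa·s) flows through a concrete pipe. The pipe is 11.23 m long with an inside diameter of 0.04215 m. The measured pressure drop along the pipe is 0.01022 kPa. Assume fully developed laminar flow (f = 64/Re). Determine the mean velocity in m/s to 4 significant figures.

V ≈ 0.02477 m/s

For laminar flow, f = 64/Re with Re = ρVD/μ, so Darcy-Weisbach reduces to ΔP = 32μLV/D². Solving for V: V = ΔP·D²/(32μL) = 10.22·(0.04215)²/(32·0.00204·11.23) = 0.02477 m/s.
Check: Re = ρVD/μ = 819.5·0.02477·0.04215/0.00204 = 419.4 < 2300, so the laminar assumption holds.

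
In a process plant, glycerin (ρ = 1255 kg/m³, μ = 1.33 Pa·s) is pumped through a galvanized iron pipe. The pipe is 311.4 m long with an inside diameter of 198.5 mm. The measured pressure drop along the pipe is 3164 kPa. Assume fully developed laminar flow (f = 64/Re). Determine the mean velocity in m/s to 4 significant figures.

V ≈ 9.407 m/s

For laminar flow, f = 64/Re with Re = ρVD/μ, so Darcy-Weisbach reduces to ΔP = 32μLV/D². Solving for V: V = ΔP·D²/(32μL) = 3.164e+06·(0.1985)²/(32·1.33·311.4) = 9.407 m/s.
Check: Re = ρVD/μ = 1255·9.407·0.1985/1.33 = 1762 < 2300, so the laminar assumption holds.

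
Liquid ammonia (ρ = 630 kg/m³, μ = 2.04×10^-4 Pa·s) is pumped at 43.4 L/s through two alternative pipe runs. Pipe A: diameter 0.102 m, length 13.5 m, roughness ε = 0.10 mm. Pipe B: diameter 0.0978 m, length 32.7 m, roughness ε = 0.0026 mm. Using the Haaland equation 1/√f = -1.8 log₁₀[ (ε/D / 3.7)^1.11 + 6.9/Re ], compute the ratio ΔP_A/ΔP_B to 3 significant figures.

Pipe A: V = Q/A = 0.0434/0.008171 = 5.311 m/s; Re = 1.673e+06; ε/D = 0.00098; Haaland → f = 0.01974; ΔP_A = f(L/D)(ρV²/2) = 2.322e+04 Pa.
Pipe B: V = Q/A = 0.0434/0.007512 = 5.777 m/s; Re = 1.745e+06; ε/D = 2.66e-05; Haaland → f = 0.01129; ΔP_B = f(L/D)(ρV²/2) = 3.969e+04 Pa.
ΔP_A/ΔP_B = 2.322e+04/3.969e+04 = 0.585.

ΔP_A/ΔP_B ≈ 0.585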